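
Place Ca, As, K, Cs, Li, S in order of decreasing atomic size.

Li is in period 2, group 1; S is in period 3, group 16; K is in period 4, group 1; Ca is in period 4, group 2; As is in period 4, group 15; Cs is in period 6, group 1.
Radius decreases left→right (rising Z_eff, same n) and increases top→bottom (higher n).
Here both period and group differ, so the two effects have to be weighed against each other.
As > S: both effects reinforce here, so As is clearly the larger of the two.
Li > As: period and group pull opposite ways; the across-period shift dominates (133 vs 121 pm).
Ca > Li: period and group pull opposite ways; the down-group shift dominates (171 vs 133 pm).
K > Ca: K lies to the left of Ca in period 4, so the across-period effect alone puts K larger.
Cs > K: Cs sits below K in group 1, so the down-group effect alone puts Cs larger.
For reference (pm): Li 133, S 103, K 196, Ca 171, As 121, Cs 232.
So from largest to smallest: Cs > K > Ca > Li > As > S.

Cs > K > Ca > Li > As > S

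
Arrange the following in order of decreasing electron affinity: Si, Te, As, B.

Te > Si > As > B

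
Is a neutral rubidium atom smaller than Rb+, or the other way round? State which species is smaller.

Rb+

Forming Rb+ removes 1 electron from Rb. Fewer electrons for the same nuclear charge means less shielding and a higher Z_eff on the remaining electrons, and for main-group metals the entire outer shell is lost.
A cation is smaller than its parent atom: Rb+ < Rb.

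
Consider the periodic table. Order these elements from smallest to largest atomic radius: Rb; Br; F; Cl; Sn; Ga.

F < Cl < Br < Ga < Sn < Rb

F is in period 2, group 17; Cl is in period 3, group 17; Ga is in period 4, group 13; Br is in period 4, group 17; Rb is in period 5, group 1; Sn is in period 5, group 14.
Radius decreases left→right (rising Z_eff, same n) and increases top→bottom (higher n).
Here both period and group differ, so the two effects have to be weighed against each other.
Cl > F: Cl sits below F in group 17, so the down-group effect alone puts Cl larger.
Br > Cl: Br sits below Cl in group 17, so the down-group effect alone puts Br larger.
Ga > Br: Ga lies to the left of Br in period 4, so the across-period effect alone puts Ga larger.
Sn > Ga: the two effects oppose for this pair; the down-group effect wins (140 vs 124 pm).
Rb > Sn: Rb lies to the left of Sn in period 5, so the across-period effect alone puts Rb larger.
For reference (pm): F 64, Cl 99, Ga 124, Br 114, Rb 210, Sn 140.
So from smallest to largest: F < Cl < Br < Ga < Sn < Rb.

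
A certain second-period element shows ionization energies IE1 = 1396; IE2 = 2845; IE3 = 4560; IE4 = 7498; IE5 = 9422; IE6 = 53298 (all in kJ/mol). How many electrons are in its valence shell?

5

Look for the largest jump between consecutive ionization energies: IE6/IE5 ≈ 5.7, far larger than any earlier ratio.
That jump marks the point where a core electron is being removed. So the atom has 5 valence electrons.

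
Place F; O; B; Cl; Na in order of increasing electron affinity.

B, Na, O, F, Cl

B is in period 2, group 13; O is in period 2, group 16; F is in period 2, group 17; Na is in period 3, group 1; Cl is in period 3, group 17.
Atoms with high Z_eff and room in the valence shell (especially the halogens) have the most exothermic electron affinities.
Here both period and group differ, so the two effects have to be weighed against each other.
Na > B: this pair runs against the simple trend — see the exception note.
O > Na: both effects reinforce here, so O is clearly the higher of the two.
F > O: F lies to the right of O in period 2, so the across-period effect alone puts F higher.
Cl > F: this pair runs against the simple trend — see the exception note.
Note the exception: Na has a higher electron affinity than B, contrary to the simple trend — B's ns²np¹ configuration gives only a small electron affinity — the sparsely filled np subshell binds an added electron weakly.
Note the exception: Cl has a higher electron affinity than F, contrary to the simple trend — F's small 2p subshell makes the incoming electron feel strong e⁻–e⁻ repulsion, so Cl actually releases more energy on gaining an electron.
Approximate values (kJ/mol): B 27, O 141, F 328, Na 53, Cl 349.
So from lowest to highest: B < Na < O < F < Cl.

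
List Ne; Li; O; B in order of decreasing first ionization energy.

Li is in period 2, group 1; B is in period 2, group 13; O is in period 2, group 16; Ne is in period 2, group 18.
IE₁ increases left→right with effective nuclear charge and decreases top→bottom as the valence shell moves farther out.
All lie in period 2, so first ionization energy increases left to right.
So from highest to lowest: Ne > O > B > Li.

Ne > O > B > Li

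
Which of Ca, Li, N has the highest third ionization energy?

Li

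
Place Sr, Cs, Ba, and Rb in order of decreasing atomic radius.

Atomic radius shrinks across a period as nuclear charge pulls the same shell inward, and grows down a group as new shells are added.
These span different periods and groups, so the two trends combine.
Ba > Sr: they share group 2; the group trend gives Ba the larger value.
Rb > Ba: the two effects oppose for this pair; the across-period effect wins (210 vs 196 pm).
Cs > Rb: they share group 1; the group trend gives Cs the larger value.
Tabulated atomic radius (pm): Rb 210, Sr 185, Cs 232, Ba 196.
So from largest to smallest: Cs > Rb > Ba > Sr.

Cs, Rb, Ba, Sr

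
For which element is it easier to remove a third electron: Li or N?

N

After 2 electrons have been removed, what remains? Li²⁺ is already 1 electron into the core; N²⁺ still has 3 valence electrons.
Breaking into a closed-shell core is much more expensive than removing a leftover valence electron — Li has the largest IE_3 here.
Approximate IE_3 values (kJ/mol): Li 11815, N 4578.
Overall IE_3 order: N < Li.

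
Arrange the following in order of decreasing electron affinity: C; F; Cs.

F, C, Cs

C is in period 2, group 14; F is in period 2, group 17; Cs is in period 6, group 1.
Adding an electron releases more energy for atoms nearer the top right (short of the noble gases).
These span different periods and groups, so the two trends combine.
C > Cs: both effects reinforce here, so C is clearly the higher of the two.
F > C: both are in period 2; the period trend gives F the larger value.
Tabulated electron affinity (kJ/mol): C 122, F 328, Cs 46.
So from highest to lowest: F > C > Cs.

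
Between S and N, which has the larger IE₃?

N

The third ionization energy removes an electron from the +2 ion. For each element: S²⁺ still has 4 valence electrons; N²⁺ still has 3 valence electrons.
All are still removing valence electrons, so compare the +2 ions as you would atoms: IE_3 generally rises across a period (higher Z_eff) and falls down a group (larger shell), subject to the usual subshell exceptions.
Valence configurations: S²⁺ [Ne]3s²3p², N²⁺ [He]2s²2p¹.
The numbers (kJ/mol): S 3357, N 4578.
Hence IE_3: S < N.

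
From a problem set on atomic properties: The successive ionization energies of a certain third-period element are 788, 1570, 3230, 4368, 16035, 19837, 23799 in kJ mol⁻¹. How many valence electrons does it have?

4

Look for the largest jump between consecutive ionization energies: IE5/IE4 ≈ 3.7, far larger than any earlier ratio.
That jump marks the point where a core electron is being removed. So the atom has 4 valence electrons.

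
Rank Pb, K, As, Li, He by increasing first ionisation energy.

First ionization energy rises across a period (greater Z_eff holds electrons more tightly) and falls down a group (valence electrons are farther from the nucleus).
These span different periods and groups, so the two trends combine.
Li > K: Li sits above K in group 1, so the down-group effect alone puts Li higher.
Pb > Li: the two effects oppose for this pair; the across-period effect wins (716 vs 520 kJ/mol).
As > Pb: both effects reinforce here, so As is clearly the higher of the two.
He > As: relative to As, both the across-period and down-group shifts push He's first ionization energy up.
For reference (kJ/mol): He 2372, Li 520, K 419, As 947, Pb 716.
So from lowest to highest: K < Li < Pb < As < He.

K < Li < Pb < As < He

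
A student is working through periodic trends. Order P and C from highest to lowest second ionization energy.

C > P

IE_2 is the cost of taking one more electron from the +1 cation: P⁺ still has 4 valence electrons; C⁺ still has 3 valence electrons.
All are still removing valence electrons, so compare the +1 ions as you would atoms: IE_2 generally rises across a period (higher Z_eff) and falls down a group (larger shell), subject to the usual subshell exceptions.
Valence configurations: P⁺ [Ne]3s²3p², C⁺ [He]2s²2p¹.
The numbers (kJ/mol): P 1907, C 2353.
Hence IE_2: P < C.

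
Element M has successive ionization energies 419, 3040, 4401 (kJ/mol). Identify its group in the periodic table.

Group 1

Look for the largest jump between consecutive ionization energies: IE2/IE1 ≈ 7.3, far larger than any earlier ratio.
That jump marks the point where a core electron is being removed. So the atom has 1 valence electron.
A main-group element with 1 valence electron is in group 1.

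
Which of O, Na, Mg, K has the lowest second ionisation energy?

Mg

IE_2 is the cost of taking one more electron from the +1 cation: O⁺ still has 5 valence electrons; Na⁺ is the bare [Ne] core; Mg⁺ still has 1 valence electron; K⁺ is the bare [Ar] core.
Usually core removal costs more than valence removal, but here the competition is close: a tightly held n=2 valence electron can cost more to remove than an n=3 core electron, so the actual values have to decide it.
Valence configurations: O⁺ [He]2s²2p³, Mg⁺ [Ne]3s¹.
The numbers (kJ/mol): O 3388, Na 4562, Mg 1451, K 3052.
So the second ionization energies run Mg < K < O < Na.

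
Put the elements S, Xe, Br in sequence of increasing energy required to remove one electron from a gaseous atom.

S < Br < Xe

S is in period 3, group 16; Br is in period 4, group 17; Xe is in period 5, group 18.
IE₁ increases left→right with effective nuclear charge and decreases top→bottom as the valence shell moves farther out.
These sit on a diagonal, where the across-period and down-group effects partly cancel.
Br > S: the two effects oppose for this pair; the across-period effect wins (1140 vs 1000 kJ/mol).
Xe > Br: the two effects oppose for this pair; the across-period effect wins (1170 vs 1140 kJ/mol).
Approximate values (kJ/mol): S 1000, Br 1140, Xe 1170.
So from lowest to highest: S < Br < Xe.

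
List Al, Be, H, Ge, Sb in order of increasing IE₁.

Al, Ge, Sb, Be, H

H is in period 1, group 1; Be is in period 2, group 2; Al is in period 3, group 13; Ge is in period 4, group 14; Sb is in period 5, group 15.
Across a period the outer electron is held more tightly (higher IE₁); down a group it sits in a higher shell, more shielded, and comes off more easily.
A diagonal step moves right (one effect) and down (the opposite effect) at once.
Ge > Al: period and group pull opposite ways; the across-period shift dominates (762 vs 578 kJ/mol).
Sb > Ge: the two effects oppose for this pair; the across-period effect wins (831 vs 762 kJ/mol).
Be > Sb: period and group pull opposite ways; the down-group shift dominates (900 vs 831 kJ/mol).
H > Be: the two effects oppose for this pair; the down-group effect wins (1312 vs 900 kJ/mol).
For reference (kJ/mol): H 1312, Be 900, Al 578, Ge 762, Sb 831.
So from lowest to highest: Al < Ge < Sb < Be < H.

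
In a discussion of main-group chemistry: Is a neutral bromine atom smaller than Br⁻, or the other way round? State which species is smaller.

Br

Forming Br⁻ adds 1 electron to Br. More electron–electron repulsion in the same shell, with unchanged nuclear charge, lets the cloud expand.
An anion is larger than its parent atom: Br⁻ > Br.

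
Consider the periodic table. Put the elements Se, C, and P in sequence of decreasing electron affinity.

Se > C > P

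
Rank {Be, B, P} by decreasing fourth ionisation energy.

B > Be > P

The fourth ionization energy removes an electron from the +3 ion. For each element: Be³⁺ is already 1 electron into the core; B³⁺ is the bare [He] core; P³⁺ still has 2 valence electrons.
Pulling an electron out of a noble-gas core costs far more than removing a remaining valence electron, so Be and B sit at the high end of IE_4.
The numbers (kJ/mol): Be 21007, B 25026, P 4964.
Hence IE_4: P < Be < B.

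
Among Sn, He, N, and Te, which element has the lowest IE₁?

Removing the outermost electron gets harder across a period and easier down a group.
Neither a single period nor a single group — weigh both effects.
Te > Sn: Te lies to the right of Sn in period 5, so the across-period effect alone puts Te higher.
N > Te: the two effects oppose for this pair; the down-group effect wins (1402 vs 869 kJ/mol).
He > N: relative to N, both the across-period and down-group shifts push He's first ionization energy up.
Tabulated first ionization energy (kJ/mol): He 2372, N 1402, Sn 709, Te 869.
The lowest IE₁ among these belongs to Sn.

Sn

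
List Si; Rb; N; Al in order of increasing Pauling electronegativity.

Smaller atoms with higher effective nuclear charge are more electronegative.
These span different periods and groups, so the two trends combine.
Al > Rb: relative to Rb, both the across-period and down-group shifts push Al's electronegativity up.
Si > Al: both are in period 3; the period trend gives Si the larger value.
N > Si: relative to Si, both the across-period and down-group shifts push N's electronegativity up.
Tabulated electronegativity (Pauling): N 3.04, Al 1.61, Si 1.90, Rb 0.82.
So from lowest to highest: Rb < Al < Si < N.

Rb < Al < Si < N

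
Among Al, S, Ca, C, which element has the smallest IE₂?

Ca

The second ionization energy removes an electron from the +1 ion. For each element: Al⁺ still has 2 valence electrons; S⁺ still has 5 valence electrons; Ca⁺ still has 1 valence electron; C⁺ still has 3 valence electrons.
All are still removing valence electrons, so compare the +1 ions as you would atoms: IE_2 generally rises across a period (higher Z_eff) and falls down a group (larger shell), subject to the usual subshell exceptions.
Valence configurations: Al⁺ [Ne]3s², S⁺ [Ne]3s²3p³, Ca⁺ [Ar]4s¹, C⁺ [He]2s²2p¹.
Tabulated IE_2 (kJ/mol): Al 1817, S 2252, Ca 1145, C 2353.
Putting it together, IE_2: Ca < Al < S < C.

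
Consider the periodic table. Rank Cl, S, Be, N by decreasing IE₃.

Consider each +2 ion: Cl²⁺ still has 5 valence electrons; S²⁺ still has 4 valence electrons; Be²⁺ is the bare [He] core; N²⁺ still has 3 valence electrons.
Pulling an electron out of a noble-gas core costs far more than removing a remaining valence electron, so Be sits at the high end of IE_3.
Valence configurations: Cl²⁺ [Ne]3s²3p³, S²⁺ [Ne]3s²3p², N²⁺ [He]2s²2p¹.
Approximate IE_3 values (kJ/mol): Cl 3822, S 3357, Be 14849, N 4578.
Hence IE_3: S < Cl < N < Be.

Be, N, Cl, S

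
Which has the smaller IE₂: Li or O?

O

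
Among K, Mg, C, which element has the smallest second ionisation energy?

Mg

The second ionization energy removes an electron from the +1 ion. For each element: K⁺ is the bare [Ar] core; Mg⁺ still has 1 valence electron; C⁺ still has 3 valence electrons.
Core electrons are held far more tightly than valence electrons, so K tops the IE_2 order.
Valence configurations: Mg⁺ [Ne]3s¹, C⁺ [He]2s²2p¹.
Approximate IE_2 values (kJ/mol): K 3052, Mg 1451, C 2353.
So the second ionization energies run Mg < C < K.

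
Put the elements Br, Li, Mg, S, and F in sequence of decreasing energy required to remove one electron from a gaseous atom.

Li is in period 2, group 1; F is in period 2, group 17; Mg is in period 3, group 2; S is in period 3, group 16; Br is in period 4, group 17.
IE₁ increases left→right with effective nuclear charge and decreases top→bottom as the valence shell moves farther out.
These span different periods and groups, so the two trends combine.
Mg > Li: the two effects oppose for this pair; the across-period effect wins (738 vs 520 kJ/mol).
S > Mg: both are in period 3; the period trend gives S the larger value.
Br > S: period and group pull opposite ways; the across-period shift dominates (1140 vs 1000 kJ/mol).
F > Br: F sits above Br in group 17, so the down-group effect alone puts F higher.
For reference (kJ/mol): Li 520, F 1681, Mg 738, S 1000, Br 1140.
So from highest to lowest: F > Br > S > Mg > Li.

F, Br, S, Mg, Li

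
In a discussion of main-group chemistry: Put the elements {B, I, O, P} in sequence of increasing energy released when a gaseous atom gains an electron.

EA tends to increase across a period and decrease down a group, though the pattern is less regular than for IE or radius.
Neither a single period nor a single group — weigh both effects.
P > B: the two effects oppose for this pair; the across-period effect wins (72 vs 27 kJ/mol).
O > P: relative to P, both the across-period and down-group shifts push O's electron affinity up.
I > O: period and group pull opposite ways; the across-period shift dominates (295 vs 141 kJ/mol).
Tabulated electron affinity (kJ/mol): B 27, O 141, P 72, I 295.
So from lowest to highest: B < P < O < I.

B, P, O, I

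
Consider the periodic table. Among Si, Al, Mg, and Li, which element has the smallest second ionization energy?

Consider each +1 ion: Si⁺ still has 3 valence electrons; Al⁺ still has 2 valence electrons; Mg⁺ still has 1 valence electron; Li⁺ is the bare [He] core.
Core electrons are held far more tightly than valence electrons, so Li tops the IE_2 order.
Valence configurations: Si⁺ [Ne]3s²3p¹, Al⁺ [Ne]3s², Mg⁺ [Ne]3s¹.
Si⁺ loses a lone 3p electron whereas Al⁺ must break into a filled 3s² pair, so IE_2(Al) > IE_2(Si) even though Si has the higher nuclear charge.
Approximate IE_2 values (kJ/mol): Si 1577, Al 1817, Mg 1451, Li 7298.
Hence IE_2: Mg < Si < Al < Li.

Mg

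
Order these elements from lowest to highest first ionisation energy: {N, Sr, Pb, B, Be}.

Sr < Pb < B < Be < N

Be is in period 2, group 2; B is in period 2, group 13; N is in period 2, group 15; Sr is in period 5, group 2; Pb is in period 6, group 14.
Across a period the outer electron is held more tightly (higher IE₁); down a group it sits in a higher shell, more shielded, and comes off more easily.
These span different periods and groups, so the two trends combine.
Pb > Sr: the two effects oppose for this pair; the across-period effect wins (716 vs 550 kJ/mol).
B > Pb: period and group pull opposite ways; the down-group shift dominates (801 vs 716 kJ/mol).
Be > B: this pair runs against the simple trend — see the exception note.
N > Be: N lies to the right of Be in period 2, so the across-period effect alone puts N higher.
Note the exception: Be has a higher first ionization energy than B, contrary to the simple trend — removing B's lone 2p electron is easier than breaking Be's filled 2s².
For reference (kJ/mol): Be 900, B 801, N 1402, Sr 550, Pb 716.
So from lowest to highest: Sr < Pb < B < Be < N.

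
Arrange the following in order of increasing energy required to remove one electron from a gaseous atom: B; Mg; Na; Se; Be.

Be is in period 2, group 2; B is in period 2, group 13; Na is in period 3, group 1; Mg is in period 3, group 2; Se is in period 4, group 16.
Removing the outermost electron gets harder across a period and easier down a group.
Neither a single period nor a single group — weigh both effects.
Mg > Na: Mg lies to the right of Na in period 3, so the across-period effect alone puts Mg higher.
B > Mg: relative to Mg, both the across-period and down-group shifts push B's first ionization energy up.
Be > B: this pair runs against the simple trend — see the exception note.
Se > Be: the two effects oppose for this pair; the across-period effect wins (941 vs 900 kJ/mol).
Note the exception: Be has a higher first ionization energy than B, contrary to the simple trend — removing B's lone 2p electron is easier than breaking Be's filled 2s².
For reference (kJ/mol): Be 900, B 801, Na 496, Mg 738, Se 941.
So from lowest to highest: Na < Mg < B < Be < Se.

Na < Mg < B < Be < Se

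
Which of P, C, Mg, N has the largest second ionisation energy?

N

After 1 electron has been removed, what remains? P⁺ still has 4 valence electrons; C⁺ still has 3 valence electrons; Mg⁺ still has 1 valence electron; N⁺ still has 4 valence electrons.
All are still removing valence electrons, so compare the +1 ions as you would atoms: IE_2 generally rises across a period (higher Z_eff) and falls down a group (larger shell), subject to the usual subshell exceptions.
Valence configurations: P⁺ [Ne]3s²3p², C⁺ [He]2s²2p¹, Mg⁺ [Ne]3s¹, N⁺ [He]2s²2p².
Tabulated IE_2 (kJ/mol): P 1907, C 2353, Mg 1451, N 2856.
Putting it together, IE_2: Mg < P < C < N.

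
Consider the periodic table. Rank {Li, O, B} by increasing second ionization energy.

Consider each +1 ion: Li⁺ is the bare [He] core; O⁺ still has 5 valence electrons; B⁺ still has 2 valence electrons.
Breaking into a closed-shell core is much more expensive than removing a leftover valence electron — Li has the largest IE_2 here.
Valence configurations: O⁺ [He]2s²2p³, B⁺ [He]2s².
Approximate IE_2 values (kJ/mol): Li 7298, O 3388, B 2427.
Putting it together, IE_2: B < O < Li.

B, O, Li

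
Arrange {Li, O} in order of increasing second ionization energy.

The second ionization energy removes an electron from the +1 ion. For each element: Li⁺ is the bare [He] core; O⁺ still has 5 valence electrons.
Breaking into a closed-shell core is much more expensive than removing a leftover valence electron — Li has the largest IE_2 here.
The numbers (kJ/mol): Li 7298, O 3388.
Putting it together, IE_2: O < Li.

O < Li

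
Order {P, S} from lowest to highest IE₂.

P, S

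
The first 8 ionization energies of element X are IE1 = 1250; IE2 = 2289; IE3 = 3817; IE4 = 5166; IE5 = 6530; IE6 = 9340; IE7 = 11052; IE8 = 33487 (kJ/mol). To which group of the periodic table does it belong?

Group 17

Look for the largest jump between consecutive ionization energies: IE8/IE7 ≈ 3.0, far larger than any earlier ratio.
That jump marks the point where a core electron is being removed. So the atom has 7 valence electrons.
A main-group element with 7 valence electrons is in group 17.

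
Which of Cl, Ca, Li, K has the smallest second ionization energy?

IE_2 is the cost of taking one more electron from the +1 cation: Cl⁺ still has 6 valence electrons; Ca⁺ still has 1 valence electron; Li⁺ is the bare [He] core; K⁺ is the bare [Ar] core.
Pulling an electron out of a noble-gas core costs far more than removing a remaining valence electron, so K and Li sit at the high end of IE_2.
Valence configurations: Cl⁺ [Ne]3s²3p⁴, Ca⁺ [Ar]4s¹.
The numbers (kJ/mol): Cl 2298, Ca 1145, Li 7298, K 3052.
Overall IE_2 order: Ca < Cl < K < Li.

Ca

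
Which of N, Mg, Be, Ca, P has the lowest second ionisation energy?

Ca

The second ionization energy removes an electron from the +1 ion. For each element: N⁺ still has 4 valence electrons; Mg⁺ still has 1 valence electron; Be⁺ still has 1 valence electron; Ca⁺ still has 1 valence electron; P⁺ still has 4 valence electrons.
All are still removing valence electrons, so compare the +1 ions as you would atoms: IE_2 generally rises across a period (higher Z_eff) and falls down a group (larger shell), subject to the usual subshell exceptions.
Valence configurations: N⁺ [He]2s²2p², Mg⁺ [Ne]3s¹, Be⁺ [He]2s¹, Ca⁺ [Ar]4s¹, P⁺ [Ne]3s²3p².
The numbers (kJ/mol): N 2856, Mg 1451, Be 1757, Ca 1145, P 1907.
So the second ionization energies run Ca < Mg < Be < P < N.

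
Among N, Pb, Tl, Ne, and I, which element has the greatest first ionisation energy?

Ne

N is in period 2, group 15; Ne is in period 2, group 18; I is in period 5, group 17; Tl is in period 6, group 13; Pb is in period 6, group 14.
First ionization energy rises across a period (greater Z_eff holds electrons more tightly) and falls down a group (valence electrons are farther from the nucleus).
These span different periods and groups, so the two trends combine.
Pb > Tl: Pb lies to the right of Tl in period 6, so the across-period effect alone puts Pb higher.
I > Pb: both effects reinforce here, so I is clearly the higher of the two.
N > I: period and group pull opposite ways; the down-group shift dominates (1402 vs 1008 kJ/mol).
Ne > N: both are in period 2; the period trend gives Ne the larger value.
Approximate values (kJ/mol): N 1402, Ne 2081, I 1008, Tl 589, Pb 716.
The greatest first ionisation energy among these belongs to Ne.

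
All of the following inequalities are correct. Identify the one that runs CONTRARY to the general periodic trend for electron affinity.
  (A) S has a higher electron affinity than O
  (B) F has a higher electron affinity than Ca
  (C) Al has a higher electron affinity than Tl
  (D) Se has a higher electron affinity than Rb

(A)

The general trend: electron affinity increases across a period and decreases down a group.
(A) S (period 3, group 16) vs O (period 2, group 16): the stated order contradicts the simple trend.
(B) F (period 2, group 17) vs Ca (period 4, group 2): the stated order agrees with the simple trend.
(C) Al (period 3, group 13) vs Tl (period 6, group 13): the stated order agrees with the simple trend.
(D) Se (period 4, group 16) vs Rb (period 5, group 1): the stated order agrees with the simple trend.
The exception is (A): the compact 2p subshell of O repels the added electron more than S's larger 3p does.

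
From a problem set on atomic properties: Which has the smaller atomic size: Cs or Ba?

Cs is in period 6, group 1; Ba is in period 6, group 2.
Across a period the added protons contract the valence shell; down a group each new principal shell makes the atom larger.
All lie in period 6, so atomic radius increases right to left.
So Ba has the smaller atomic size (Ba < Cs).

Ba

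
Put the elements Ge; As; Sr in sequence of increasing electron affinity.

Sr, As, Ge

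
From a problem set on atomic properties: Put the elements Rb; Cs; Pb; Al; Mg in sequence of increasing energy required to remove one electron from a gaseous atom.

Cs < Rb < Al < Pb < Mg

Mg is in period 3, group 2; Al is in period 3, group 13; Rb is in period 5, group 1; Cs is in period 6, group 1; Pb is in period 6, group 14.
IE₁ increases left→right with effective nuclear charge and decreases top→bottom as the valence shell moves farther out.
Neither a single period nor a single group — weigh both effects.
Rb > Cs: Rb sits above Cs in group 1, so the down-group effect alone puts Rb higher.
Al > Rb: relative to Rb, both the across-period and down-group shifts push Al's first ionization energy up.
Pb > Al: the two effects oppose for this pair; the across-period effect wins (716 vs 578 kJ/mol).
Mg > Pb: period and group pull opposite ways; the down-group shift dominates (738 vs 716 kJ/mol).
Note the exception: Mg has a higher first ionization energy than Al, contrary to the simple trend — Al's single 3p electron is easier to remove than one from Mg's filled 3s².
Tabulated first ionization energy (kJ/mol): Mg 738, Al 578, Rb 403, Cs 376, Pb 716.
So from lowest to highest: Cs < Rb < Al < Pb < Mg.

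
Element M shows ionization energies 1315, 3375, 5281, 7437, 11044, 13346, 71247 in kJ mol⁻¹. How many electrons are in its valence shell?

6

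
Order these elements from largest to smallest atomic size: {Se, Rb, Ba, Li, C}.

Li is in period 2, group 1; C is in period 2, group 14; Se is in period 4, group 16; Rb is in period 5, group 1; Ba is in period 6, group 2.
Moving right in a period, electrons are added to the same shell under a stronger nuclear pull, so atoms get smaller; moving down, a new shell is opened and atoms get larger.
Neither a single period nor a single group — weigh both effects.
Se > C: period and group pull opposite ways; the down-group shift dominates (116 vs 75 pm).
Li > Se: the two effects oppose for this pair; the across-period effect wins (133 vs 116 pm).
Ba > Li: period and group pull opposite ways; the down-group shift dominates (196 vs 133 pm).
Rb > Ba: period and group pull opposite ways; the across-period shift dominates (210 vs 196 pm).
For reference (pm): Li 133, C 75, Se 116, Rb 210, Ba 196.
So from largest to smallest: Rb > Ba > Li > Se > C.

Rb > Ba > Li > Se > C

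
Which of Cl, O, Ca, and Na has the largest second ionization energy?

Na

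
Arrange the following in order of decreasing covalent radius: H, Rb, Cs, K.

Cs > Rb > K > H

Across a period the added protons contract the valence shell; down a group each new principal shell makes the atom larger.
All are in group 1, so atomic radius increases down the group.
So from largest to smallest: Cs > Rb > K > H.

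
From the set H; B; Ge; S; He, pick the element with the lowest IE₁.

H is in period 1, group 1; He is in period 1, group 18; B is in period 2, group 13; S is in period 3, group 16; Ge is in period 4, group 14.
First ionization energy rises across a period (greater Z_eff holds electrons more tightly) and falls down a group (valence electrons are farther from the nucleus).
Here both period and group differ, so the two effects have to be weighed against each other.
B > Ge: period and group pull opposite ways; the down-group shift dominates (801 vs 762 kJ/mol).
S > B: the two effects oppose for this pair; the across-period effect wins (1000 vs 801 kJ/mol).
H > S: period and group pull opposite ways; the down-group shift dominates (1312 vs 1000 kJ/mol).
He > H: He lies to the right of H in period 1, so the across-period effect alone puts He higher.
Tabulated first ionization energy (kJ/mol): H 1312, He 2372, B 801, S 1000, Ge 762.
The lowest IE₁ among these belongs to Ge.

Ge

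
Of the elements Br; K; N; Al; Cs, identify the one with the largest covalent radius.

Cs

Moving right in a period, electrons are added to the same shell under a stronger nuclear pull, so atoms get smaller; moving down, a new shell is opened and atoms get larger.
Here both period and group differ, so the two effects have to be weighed against each other.
Br > N: the two effects oppose for this pair; the down-group effect wins (114 vs 71 pm).
Al > Br: period and group pull opposite ways; the across-period shift dominates (126 vs 114 pm).
K > Al: relative to Al, both the across-period and down-group shifts push K's atomic radius up.
Cs > K: Cs sits below K in group 1, so the down-group effect alone puts Cs larger.
For reference (pm): N 71, Al 126, K 196, Br 114, Cs 232.
The largest covalent radius among these belongs to Cs.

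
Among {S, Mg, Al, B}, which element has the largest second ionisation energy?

B

IE_2 is the cost of taking one more electron from the +1 cation: S⁺ still has 5 valence electrons; Mg⁺ still has 1 valence electron; Al⁺ still has 2 valence electrons; B⁺ still has 2 valence electrons.
All are still removing valence electrons, so compare the +1 ions as you would atoms: IE_2 generally rises across a period (higher Z_eff) and falls down a group (larger shell), subject to the usual subshell exceptions.
Valence configurations: S⁺ [Ne]3s²3p³, Mg⁺ [Ne]3s¹, Al⁺ [Ne]3s², B⁺ [He]2s².
Tabulated IE_2 (kJ/mol): S 2252, Mg 1451, Al 1817, B 2427.
Overall IE_2 order: Mg < Al < S < B.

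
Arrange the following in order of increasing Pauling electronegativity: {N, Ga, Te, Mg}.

Mg < Ga < Te < N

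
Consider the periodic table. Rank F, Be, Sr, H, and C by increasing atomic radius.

H < F < C < Be < Sr

H is in period 1, group 1; Be is in period 2, group 2; C is in period 2, group 14; F is in period 2, group 17; Sr is in period 5, group 2.
Radius decreases left→right (rising Z_eff, same n) and increases top→bottom (higher n).
Here both period and group differ, so the two effects have to be weighed against each other.
F > H: the two effects oppose for this pair; the down-group effect wins (64 vs 32 pm).
C > F: C lies to the left of F in period 2, so the across-period effect alone puts C larger.
Be > C: Be lies to the left of C in period 2, so the across-period effect alone puts Be larger.
Sr > Be: they share group 2; the group trend gives Sr the larger value.
Tabulated atomic radius (pm): H 32, Be 102, C 75, F 64, Sr 185.
So from smallest to largest: H < F < C < Be < Sr.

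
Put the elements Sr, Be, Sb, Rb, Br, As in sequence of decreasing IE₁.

Br > As > Be > Sb > Sr > Rb

First ionization energy rises across a period (greater Z_eff holds electrons more tightly) and falls down a group (valence electrons are farther from the nucleus).
Here both period and group differ, so the two effects have to be weighed against each other.
Sr > Rb: both are in period 5; the period trend gives Sr the larger value.
Sb > Sr: both are in period 5; the period trend gives Sb the larger value.
Be > Sb: the two effects oppose for this pair; the down-group effect wins (900 vs 831 kJ/mol).
As > Be: period and group pull opposite ways; the across-period shift dominates (947 vs 900 kJ/mol).
Br > As: both are in period 4; the period trend gives Br the larger value.
Approximate values (kJ/mol): Be 900, As 947, Br 1140, Rb 403, Sr 550, Sb 831.
So from highest to lowest: Br > As > Be > Sb > Sr > Rb.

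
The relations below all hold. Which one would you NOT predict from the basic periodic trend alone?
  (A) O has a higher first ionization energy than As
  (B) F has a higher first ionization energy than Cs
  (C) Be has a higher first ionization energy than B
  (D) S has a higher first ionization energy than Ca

(C)

The general trend: first ionization energy increases across a period and decreases down a group.
(A) O (period 2, group 16) vs As (period 4, group 15): the stated order agrees with the simple trend.
(B) F (period 2, group 17) vs Cs (period 6, group 1): the stated order agrees with the simple trend.
(C) Be (period 2, group 2) vs B (period 2, group 13): the stated order contradicts the simple trend.
(D) S (period 3, group 16) vs Ca (period 4, group 2): the stated order agrees with the simple trend.
The exception is (C): removing B's lone 2p electron is easier than breaking Be's filled 2s².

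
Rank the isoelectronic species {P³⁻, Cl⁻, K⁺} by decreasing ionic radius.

P³⁻ > Cl⁻ > K⁺

All of these have 18 electrons, so size is governed by nuclear charge alone: the more protons, the stronger the pull on the same electron cloud, and the smaller the ion.
Nuclear charges: K⁺ (Z=19), Cl⁻ (Z=17), P³⁻ (Z=15).
Largest to smallest: P³⁻ > Cl⁻ > K⁺.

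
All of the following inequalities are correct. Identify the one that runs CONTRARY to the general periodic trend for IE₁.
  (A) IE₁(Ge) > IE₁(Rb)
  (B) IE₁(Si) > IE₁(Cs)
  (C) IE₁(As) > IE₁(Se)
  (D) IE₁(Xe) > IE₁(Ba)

The general trend: IE₁ increases across a period and decreases down a group.
(A) Ge (period 4, group 14) vs Rb (period 5, group 1): the stated order agrees with the simple trend.
(B) Si (period 3, group 14) vs Cs (period 6, group 1): the stated order agrees with the simple trend.
(C) As (period 4, group 15) vs Se (period 4, group 16): the stated order contradicts the simple trend.
(D) Xe (period 5, group 18) vs Ba (period 6, group 2): the stated order agrees with the simple trend.
The exception is (C): Se (4p⁴) ionizes more easily than half-filled As (4p³).

(C)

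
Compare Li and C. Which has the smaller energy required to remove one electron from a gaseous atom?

Li

Li is in period 2, group 1; C is in period 2, group 14.
Removing the outermost electron gets harder across a period and easier down a group.
All lie in period 2, so first ionization energy increases left to right.
So Li has the smaller energy required to remove one electron from a gaseous atom (Li < C).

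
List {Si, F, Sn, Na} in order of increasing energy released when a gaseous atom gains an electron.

F is in period 2, group 17; Na is in period 3, group 1; Si is in period 3, group 14; Sn is in period 5, group 14.
EA tends to increase across a period and decrease down a group, though the pattern is less regular than for IE or radius.
Here both period and group differ, so the two effects have to be weighed against each other.
Sn > Na: period and group pull opposite ways; the across-period shift dominates (107 vs 53 kJ/mol).
Si > Sn: Si sits above Sn in group 14, so the down-group effect alone puts Si higher.
F > Si: relative to Si, both the across-period and down-group shifts push F's electron affinity up.
Tabulated electron affinity (kJ/mol): F 328, Na 53, Si 134, Sn 107.
So from lowest to highest: Na < Sn < Si < F.

Na < Sn < Si < F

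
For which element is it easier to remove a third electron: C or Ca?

C

After 2 electrons have been removed, what remains? C²⁺ still has 2 valence electrons; Ca²⁺ is the bare [Ar] core.
Pulling an electron out of a noble-gas core costs far more than removing a remaining valence electron, so Ca sits at the high end of IE_3.
Tabulated IE_3 (kJ/mol): C 4620, Ca 4912.
So the third ionization energies run C < Ca.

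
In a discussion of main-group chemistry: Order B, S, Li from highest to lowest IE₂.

Li > B > S

IE_2 is the cost of taking one more electron from the +1 cation: B⁺ still has 2 valence electrons; S⁺ still has 5 valence electrons; Li⁺ is the bare [He] core.
Breaking into a closed-shell core is much more expensive than removing a leftover valence electron — Li has the largest IE_2 here.
Valence configurations: B⁺ [He]2s², S⁺ [Ne]3s²3p³.
The numbers (kJ/mol): B 2427, S 2252, Li 7298.
Overall IE_2 order: S < B < Li.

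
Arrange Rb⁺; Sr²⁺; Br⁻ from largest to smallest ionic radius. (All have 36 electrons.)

Br⁻ > Rb⁺ > Sr²⁺

All of these have 36 electrons, so size is governed by nuclear charge alone: the more protons, the stronger the pull on the same electron cloud, and the smaller the ion.
Nuclear charges: Sr²⁺ (Z=38), Rb⁺ (Z=37), Br⁻ (Z=35).
Largest to smallest: Br⁻ > Rb⁺ > Sr²⁺.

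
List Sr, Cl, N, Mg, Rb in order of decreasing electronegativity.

Cl > N > Mg > Sr > Rb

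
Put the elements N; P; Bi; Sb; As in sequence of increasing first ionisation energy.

N is in period 2, group 15; P is in period 3, group 15; As is in period 4, group 15; Sb is in period 5, group 15; Bi is in period 6, group 15.
IE₁ increases left→right with effective nuclear charge and decreases top→bottom as the valence shell moves farther out.
All are in group 15, so first ionization energy increases up the group.
So from lowest to highest: Bi < Sb < As < P < N.

Bi < Sb < As < P < N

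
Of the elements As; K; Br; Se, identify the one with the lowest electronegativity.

K

K is in period 4, group 1; As is in period 4, group 15; Se is in period 4, group 16; Br is in period 4, group 17.
Electronegativity increases across a period and decreases down a group, tracking effective nuclear charge and atomic size.
All lie in period 4, so electronegativity increases left to right.
The lowest electronegativity among these belongs to K.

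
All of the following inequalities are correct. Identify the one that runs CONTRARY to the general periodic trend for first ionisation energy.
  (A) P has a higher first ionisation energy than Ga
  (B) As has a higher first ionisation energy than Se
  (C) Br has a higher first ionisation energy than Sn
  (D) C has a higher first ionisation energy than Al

(B)

The general trend: first ionisation energy increases across a period and decreases down a group.
(A) P (period 3, group 15) vs Ga (period 4, group 13): the stated order agrees with the simple trend.
(B) As (period 4, group 15) vs Se (period 4, group 16): the stated order contradicts the simple trend.
(C) Br (period 4, group 17) vs Sn (period 5, group 14): the stated order agrees with the simple trend.
(D) C (period 2, group 14) vs Al (period 3, group 13): the stated order agrees with the simple trend.
The exception is (B): Se (4p⁴) ionizes more easily than half-filled As (4p³).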